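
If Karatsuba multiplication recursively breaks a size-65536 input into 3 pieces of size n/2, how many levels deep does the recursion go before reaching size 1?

For divide and conquer with division factor 2:

Problem sizes at each level:
Level 0: 65536
Level 1: 32768
Level 2: 16384
Level 3: 8192
Level 4: 4096
Level 5: 2048
Level 6: 1024
Level 7: 512
Level 8: 256
Level 9: 128
Level 10: 64
Level 11: 32
Level 12: 16
Level 13: 8
Level 14: 4
Level 15: 2
Level 16: 1

The root is level 0 and the size-1 base case is level 16 (the tree spans levels 0 through 16, i.e. 17 levels counting the root), so the depth is the number of divisions: log_2(65536) = 16

The recursion tree depth is log_2(65536) = 16. At each level, the problem size is divided by 2, so it takes 16 divisions to reduce to a base case of size 1. The algorithm makes 3 recursive calls at each level.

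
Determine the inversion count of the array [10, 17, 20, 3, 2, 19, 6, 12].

Finding inversions in [10, 17, 20, 3, 2, 19, 6, 12]:

(0, 3): arr[0]=10 > arr[3]=3
(0, 4): arr[0]=10 > arr[4]=2
(0, 6): arr[0]=10 > arr[6]=6
(1, 3): arr[1]=17 > arr[3]=3
(1, 4): arr[1]=17 > arr[4]=2
(1, 6): arr[1]=17 > arr[6]=6
(1, 7): arr[1]=17 > arr[7]=12
(2, 3): arr[2]=20 > arr[3]=3
(2, 4): arr[2]=20 > arr[4]=2
(2, 5): arr[2]=20 > arr[5]=19
(2, 6): arr[2]=20 > arr[6]=6
(2, 7): arr[2]=20 > arr[7]=12
(3, 4): arr[3]=3 > arr[4]=2
(5, 6): arr[5]=19 > arr[6]=6
(5, 7): arr[5]=19 > arr[7]=12

Total inversions: 15

The array has 15 inversion(s): (0,3), (0,4), (0,6), (1,3), (1,4), (1,6), (1,7), (2,3), (2,4), (2,5), (2,6), (2,7), (3,4), (5,6), (5,7). Each pair (i,j) satisfies i < j and arr[i] > arr[j].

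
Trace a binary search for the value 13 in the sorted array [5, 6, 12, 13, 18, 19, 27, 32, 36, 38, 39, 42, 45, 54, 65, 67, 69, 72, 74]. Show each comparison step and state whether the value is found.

Binary search for 13 in [5, 6, 12, 13, 18, 19, 27, 32, 36, 38, 39, 42, 45, 54, 65, 67, 69, 72, 74]:

lo=0, hi=18, mid=9, arr[mid]=38 -> 38 > 13, search left half
lo=0, hi=8, mid=4, arr[mid]=18 -> 18 > 13, search left half
lo=0, hi=3, mid=1, arr[mid]=6 -> 6 < 13, search right half
lo=2, hi=3, mid=2, arr[mid]=12 -> 12 < 13, search right half
lo=3, hi=3, mid=3, arr[mid]=13 -> Found target at index 3!

Binary search finds 13 at index 3 after 5 comparisons. The search repeatedly halves the search space by comparing with the middle element.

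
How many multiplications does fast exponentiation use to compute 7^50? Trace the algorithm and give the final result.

Computing 7^50 by squaring (build up from 7^1; each line after the first costs one multiplication):

7^1 = 7
7^2 = (7^1)^2 = 7^2 = 49
7^3 = 7 * 7^2 = 7 * 49 = 343
7^6 = (7^3)^2 = 343^2 = 117649
7^12 = (7^6)^2 = 117649^2 = 13841287201
7^24 = (7^12)^2 = 13841287201^2 = 191581231380566414401
7^25 = 7 * 7^24 = 7 * 191581231380566414401 = 1341068619663964900807
7^50 = (7^25)^2 = 1341068619663964900807^2 = 1798465042647412146620280340569649349251249

Result: 1798465042647412146620280340569649349251249
Multiplications needed: 7 (7 lines after 7^1)

7^50 = 1798465042647412146620280340569649349251249. Using exponentiation by squaring, this requires 7 multiplications. The key idea: if the exponent is even, square the half-power; if odd, multiply by the base once.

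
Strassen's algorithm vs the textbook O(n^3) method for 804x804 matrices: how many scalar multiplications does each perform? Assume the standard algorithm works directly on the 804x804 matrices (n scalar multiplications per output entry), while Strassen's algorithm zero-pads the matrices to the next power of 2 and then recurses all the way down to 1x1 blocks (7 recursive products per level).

Matrix multiplication for 804x804 matrices:

Strassen's algorithm requires power-of-2 dimensions. Pad 804x804 to 1024x1024 (next power of 2).

Standard algorithm: 804^3 = 519718464 multiplications
Strassen's algorithm: 7^(log2(1024)) = 7^10 = 282475249 multiplications
Savings: 519718464 - 282475249 = 237243215 multiplications

Standard: 519718464 multiplications (804^3). Strassen: 282475249 multiplications (7^10, after padding to 1024x1024). Strassen reduces 8 recursive multiplications to 7 at each level.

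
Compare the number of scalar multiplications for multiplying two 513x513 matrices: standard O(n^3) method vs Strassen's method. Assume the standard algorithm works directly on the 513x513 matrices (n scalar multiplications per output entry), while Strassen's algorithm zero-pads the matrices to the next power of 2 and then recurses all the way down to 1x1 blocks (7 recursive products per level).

Matrix multiplication for 513x513 matrices:

Strassen's algorithm requires power-of-2 dimensions. Pad 513x513 to 1024x1024 (next power of 2).

Standard algorithm: 513^3 = 135005697 multiplications
Strassen's algorithm: 7^(log2(1024)) = 7^10 = 282475249 multiplications
Difference: 135005697 - 282475249 = -147469552 (Strassen uses MORE here due to padding overhead — for small or just-over-power-of-2 n, padding can outweigh the per-level savings)

Standard: 135005697 multiplications (513^3). Strassen: 282475249 multiplications (7^10, after padding to 1024x1024). Strassen reduces 8 recursive multiplications to 7 at each level.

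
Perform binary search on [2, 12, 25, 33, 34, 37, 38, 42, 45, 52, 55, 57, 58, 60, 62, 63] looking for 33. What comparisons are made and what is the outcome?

Binary search for 33 in [2, 12, 25, 33, 34, 37, 38, 42, 45, 52, 55, 57, 58, 60, 62, 63]:

lo=0, hi=15, mid=7, arr[mid]=42 -> 42 > 33, search left half
lo=0, hi=6, mid=3, arr[mid]=33 -> Found target at index 3!

Binary search finds 33 at index 3 after 2 comparisons. The search repeatedly halves the search space by comparing with the middle element.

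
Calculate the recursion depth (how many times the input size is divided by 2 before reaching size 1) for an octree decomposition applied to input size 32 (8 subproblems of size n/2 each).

For divide and conquer with division factor 2:

Problem sizes at each level:
Level 0: 32
Level 1: 16
Level 2: 8
Level 3: 4
Level 4: 2
Level 5: 1

The root is level 0 and the size-1 base case is level 5 (the tree spans levels 0 through 5, i.e. 6 levels counting the root), so the depth is the number of divisions: log_2(32) = 5

The recursion tree depth is log_2(32) = 5. At each level, the problem size is divided by 2, so it takes 5 divisions to reduce to a base case of size 1. The algorithm makes 8 recursive calls at each level.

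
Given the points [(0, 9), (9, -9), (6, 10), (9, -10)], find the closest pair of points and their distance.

Computing all pairwise distances among 4 points:

d((0, 9), (9, -9)) = 20.1246
d((0, 9), (6, 10)) = 6.0828
d((0, 9), (9, -10)) = 21.0238
d((9, -9), (6, 10)) = 19.2354
d((9, -9), (9, -10)) = 1.0 <-- minimum
d((6, 10), (9, -10)) = 20.2237

Closest pair: (9, -9) and (9, -10) with distance 1.0

The closest pair is (9, -9) and (9, -10) with Euclidean distance 1.0. For 4 points, brute-force pairwise comparison is shown above. For large n, the divide-and-conquer algorithm (sort by x, recurse on halves, check the dividing strip) achieves O(n log n).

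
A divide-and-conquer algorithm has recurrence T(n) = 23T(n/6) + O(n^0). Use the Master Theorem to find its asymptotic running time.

Master Theorem for T(n) = 23T(n/6) + O(n^0):

a = 23, b = 6, c = 0
log_b(a) = log_6(23) = 1.7500

Case 1: c = 0 < log_6(23) = 1.7500
T(n) = O(n^(log_6 23))

For T(n) = 23T(n/6) + O(n^0): log_6(23) = 1.7500. This is Case 1 of the Master Theorem (c < log_b(a), work dominated by leaves), giving O(n^(log_6 23)).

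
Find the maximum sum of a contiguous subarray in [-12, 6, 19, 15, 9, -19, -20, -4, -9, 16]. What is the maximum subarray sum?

Using Kadane's algorithm on [-12, 6, 19, 15, 9, -19, -20, -4, -9, 16]:

Scanning through the array:
Position 1 (value 6): max_ending_here = 6, max_so_far = 6
Position 2 (value 19): max_ending_here = 25, max_so_far = 25
Position 3 (value 15): max_ending_here = 40, max_so_far = 40
Position 4 (value 9): max_ending_here = 49, max_so_far = 49
Position 5 (value -19): max_ending_here = 30, max_so_far = 49
Position 6 (value -20): max_ending_here = 10, max_so_far = 49
Position 7 (value -4): max_ending_here = 6, max_so_far = 49
Position 8 (value -9): max_ending_here = -3, max_so_far = 49
Position 9 (value 16): max_ending_here = 16, max_so_far = 49

Maximum subarray: [6, 19, 15, 9]
Maximum sum: 49

The maximum subarray is [6, 19, 15, 9] with sum 49. This subarray runs from index 1 to index 4.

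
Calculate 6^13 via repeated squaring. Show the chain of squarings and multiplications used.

Computing 6^13 by squaring (build up from 6^1; each line after the first costs one multiplication):

6^1 = 6
6^2 = (6^1)^2 = 6^2 = 36
6^3 = 6 * 6^2 = 6 * 36 = 216
6^6 = (6^3)^2 = 216^2 = 46656
6^12 = (6^6)^2 = 46656^2 = 2176782336
6^13 = 6 * 6^12 = 6 * 2176782336 = 13060694016

Result: 13060694016
Multiplications needed: 5 (5 lines after 6^1)

6^13 = 13060694016. Using exponentiation by squaring, this requires 5 multiplications. The key idea: if the exponent is even, square the half-power; if odd, multiply by the base once.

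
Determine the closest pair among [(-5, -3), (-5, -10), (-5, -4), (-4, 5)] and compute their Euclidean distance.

Computing all pairwise distances among 4 points:

d((-5, -3), (-5, -10)) = 7.0
d((-5, -3), (-5, -4)) = 1.0 <-- minimum
d((-5, -3), (-4, 5)) = 8.0623
d((-5, -10), (-5, -4)) = 6.0
d((-5, -10), (-4, 5)) = 15.0333
d((-5, -4), (-4, 5)) = 9.0554

Closest pair: (-5, -3) and (-5, -4) with distance 1.0

The closest pair is (-5, -3) and (-5, -4) with Euclidean distance 1.0. For 4 points, brute-force pairwise comparison is shown above. For large n, the divide-and-conquer algorithm (sort by x, recurse on halves, check the dividing strip) achieves O(n log n).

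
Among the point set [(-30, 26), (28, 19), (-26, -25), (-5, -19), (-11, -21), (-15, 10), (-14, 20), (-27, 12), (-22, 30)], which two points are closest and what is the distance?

Computing all pairwise distances among 9 points:

d((-30, 26), (28, 19)) = 58.4209
d((-30, 26), (-26, -25)) = 51.1566
d((-30, 26), (-5, -19)) = 51.4782
d((-30, 26), (-11, -21)) = 50.6952
d((-30, 26), (-15, 10)) = 21.9317
d((-30, 26), (-14, 20)) = 17.088
d((-30, 26), (-27, 12)) = 14.3178
d((-30, 26), (-22, 30)) = 8.9443
d((28, 19), (-26, -25)) = 69.6563
d((28, 19), (-5, -19)) = 50.3289
d((28, 19), (-11, -21)) = 55.8659
d((28, 19), (-15, 10)) = 43.9318
d((28, 19), (-14, 20)) = 42.0119
d((28, 19), (-27, 12)) = 55.4437
d((28, 19), (-22, 30)) = 51.1957
d((-26, -25), (-5, -19)) = 21.8403
d((-26, -25), (-11, -21)) = 15.5242
d((-26, -25), (-15, 10)) = 36.6879
d((-26, -25), (-14, 20)) = 46.5725
d((-26, -25), (-27, 12)) = 37.0135
d((-26, -25), (-22, 30)) = 55.1453
d((-5, -19), (-11, -21)) = 6.3246 <-- minimum
d((-5, -19), (-15, 10)) = 30.6757
d((-5, -19), (-14, 20)) = 40.025
d((-5, -19), (-27, 12)) = 38.0132
d((-5, -19), (-22, 30)) = 51.8652
d((-11, -21), (-15, 10)) = 31.257
d((-11, -21), (-14, 20)) = 41.1096
d((-11, -21), (-27, 12)) = 36.6742
d((-11, -21), (-22, 30)) = 52.1728
d((-15, 10), (-14, 20)) = 10.0499
d((-15, 10), (-27, 12)) = 12.1655
d((-15, 10), (-22, 30)) = 21.1896
d((-14, 20), (-27, 12)) = 15.2643
d((-14, 20), (-22, 30)) = 12.8062
d((-27, 12), (-22, 30)) = 18.6815

Closest pair: (-5, -19) and (-11, -21) with distance 6.3246

The closest pair is (-5, -19) and (-11, -21) with Euclidean distance 6.3246. For 9 points, brute-force pairwise comparison is shown above. For large n, the divide-and-conquer algorithm (sort by x, recurse on halves, check the dividing strip) achieves O(n log n).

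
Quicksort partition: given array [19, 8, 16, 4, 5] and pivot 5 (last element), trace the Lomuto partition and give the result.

Lomuto partition with pivot = 5:

Initial array: [19, 8, 16, 4, 5]

arr[0]=19 > 5: no swap
arr[1]=8 > 5: no swap
arr[2]=16 > 5: no swap
arr[3]=4 <= 5: swap with position 0, array becomes [4, 8, 16, 19, 5]

Place pivot at position 1: [4, 5, 16, 19, 8]
Pivot position: 1

After partitioning with pivot 5, the array becomes [4, 5, 16, 19, 8]. The pivot is placed at index 1. All elements to the left of the pivot are <= 5, and all elements to the right are > 5.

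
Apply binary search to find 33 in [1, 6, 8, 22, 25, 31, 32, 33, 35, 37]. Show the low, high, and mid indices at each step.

Binary search for 33 in [1, 6, 8, 22, 25, 31, 32, 33, 35, 37]:

lo=0, hi=9, mid=4, arr[mid]=25 -> 25 < 33, search right half
lo=5, hi=9, mid=7, arr[mid]=33 -> Found target at index 7!

Binary search finds 33 at index 7 after 2 comparisons. The search repeatedly halves the search space by comparing with the middle element.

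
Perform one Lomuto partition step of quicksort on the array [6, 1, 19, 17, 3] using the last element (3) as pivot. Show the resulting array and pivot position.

Lomuto partition with pivot = 3:

Initial array: [6, 1, 19, 17, 3]

arr[0]=6 > 3: no swap
arr[1]=1 <= 3: swap with position 0, array becomes [1, 6, 19, 17, 3]
arr[2]=19 > 3: no swap
arr[3]=17 > 3: no swap

Place pivot at position 1: [1, 3, 19, 17, 6]
Pivot position: 1

After partitioning with pivot 3, the array becomes [1, 3, 19, 17, 6]. The pivot is placed at index 1. All elements to the left of the pivot are <= 3, and all elements to the right are > 3.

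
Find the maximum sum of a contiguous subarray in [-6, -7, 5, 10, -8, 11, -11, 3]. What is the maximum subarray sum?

Using Kadane's algorithm on [-6, -7, 5, 10, -8, 11, -11, 3]:

Scanning through the array:
Position 1 (value -7): max_ending_here = -7, max_so_far = -6
Position 2 (value 5): max_ending_here = 5, max_so_far = 5
Position 3 (value 10): max_ending_here = 15, max_so_far = 15
Position 4 (value -8): max_ending_here = 7, max_so_far = 15
Position 5 (value 11): max_ending_here = 18, max_so_far = 18
Position 6 (value -11): max_ending_here = 7, max_so_far = 18
Position 7 (value 3): max_ending_here = 10, max_so_far = 18

Maximum subarray: [5, 10, -8, 11]
Maximum sum: 18

The maximum subarray is [5, 10, -8, 11] with sum 18. This subarray runs from index 2 to index 5.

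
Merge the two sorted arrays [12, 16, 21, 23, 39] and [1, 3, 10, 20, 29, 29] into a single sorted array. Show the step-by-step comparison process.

Merging process:

Compare 12 vs 1: take 1 from right. Merged: [1]
Compare 12 vs 3: take 3 from right. Merged: [1, 3]
Compare 12 vs 10: take 10 from right. Merged: [1, 3, 10]
Compare 12 vs 20: take 12 from left. Merged: [1, 3, 10, 12]
Compare 16 vs 20: take 16 from left. Merged: [1, 3, 10, 12, 16]
Compare 21 vs 20: take 20 from right. Merged: [1, 3, 10, 12, 16, 20]
Compare 21 vs 29: take 21 from left. Merged: [1, 3, 10, 12, 16, 20, 21]
Compare 23 vs 29: take 23 from left. Merged: [1, 3, 10, 12, 16, 20, 21, 23]
Compare 39 vs 29: take 29 from right. Merged: [1, 3, 10, 12, 16, 20, 21, 23, 29]
Compare 39 vs 29: take 29 from right. Merged: [1, 3, 10, 12, 16, 20, 21, 23, 29, 29]
Append remaining from left: [39]. Merged: [1, 3, 10, 12, 16, 20, 21, 23, 29, 29, 39]

Final merged array: [1, 3, 10, 12, 16, 20, 21, 23, 29, 29, 39]
Total comparisons: 10

The merged array is [1, 3, 10, 12, 16, 20, 21, 23, 29, 29, 39], requiring 10 comparisons. The merge step runs in O(n) time where n is the total number of elements.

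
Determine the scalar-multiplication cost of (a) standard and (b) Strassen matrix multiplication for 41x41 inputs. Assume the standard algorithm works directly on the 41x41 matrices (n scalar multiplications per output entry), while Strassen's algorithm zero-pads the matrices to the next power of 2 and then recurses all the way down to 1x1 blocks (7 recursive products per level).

Matrix multiplication for 41x41 matrices:

Strassen's algorithm requires power-of-2 dimensions. Pad 41x41 to 64x64 (next power of 2).

Standard algorithm: 41^3 = 68921 multiplications
Strassen's algorithm: 7^(log2(64)) = 7^6 = 117649 multiplications
Difference: 68921 - 117649 = -48728 (Strassen uses MORE here due to padding overhead — for small or just-over-power-of-2 n, padding can outweigh the per-level savings)

Standard: 68921 multiplications (41^3). Strassen: 117649 multiplications (7^6, after padding to 64x64). Strassen reduces 8 recursive multiplications to 7 at each level.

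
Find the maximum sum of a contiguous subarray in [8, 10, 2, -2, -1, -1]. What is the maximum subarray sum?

Using Kadane's algorithm on [8, 10, 2, -2, -1, -1]:

Scanning through the array:
Position 1 (value 10): max_ending_here = 18, max_so_far = 18
Position 2 (value 2): max_ending_here = 20, max_so_far = 20
Position 3 (value -2): max_ending_here = 18, max_so_far = 20
Position 4 (value -1): max_ending_here = 17, max_so_far = 20
Position 5 (value -1): max_ending_here = 16, max_so_far = 20

Maximum subarray: [8, 10, 2]
Maximum sum: 20

The maximum subarray is [8, 10, 2] with sum 20. This subarray runs from index 0 to index 2.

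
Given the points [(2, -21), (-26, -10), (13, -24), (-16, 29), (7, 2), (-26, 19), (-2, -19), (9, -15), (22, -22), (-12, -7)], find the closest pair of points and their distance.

Computing all pairwise distances among 10 points:

d((2, -21), (-26, -10)) = 30.0832
d((2, -21), (13, -24)) = 11.4018
d((2, -21), (-16, 29)) = 53.1413
d((2, -21), (7, 2)) = 23.5372
d((2, -21), (-26, 19)) = 48.8262
d((2, -21), (-2, -19)) = 4.4721 <-- minimum
d((2, -21), (9, -15)) = 9.2195
d((2, -21), (22, -22)) = 20.025
d((2, -21), (-12, -7)) = 19.799
d((-26, -10), (13, -24)) = 41.4367
d((-26, -10), (-16, 29)) = 40.2616
d((-26, -10), (7, 2)) = 35.1141
d((-26, -10), (-26, 19)) = 29.0
d((-26, -10), (-2, -19)) = 25.632
d((-26, -10), (9, -15)) = 35.3553
d((-26, -10), (22, -22)) = 49.4773
d((-26, -10), (-12, -7)) = 14.3178
d((13, -24), (-16, 29)) = 60.4152
d((13, -24), (7, 2)) = 26.6833
d((13, -24), (-26, 19)) = 58.0517
d((13, -24), (-2, -19)) = 15.8114
d((13, -24), (9, -15)) = 9.8489
d((13, -24), (22, -22)) = 9.2195
d((13, -24), (-12, -7)) = 30.2324
d((-16, 29), (7, 2)) = 35.4683
d((-16, 29), (-26, 19)) = 14.1421
d((-16, 29), (-2, -19)) = 50.0
d((-16, 29), (9, -15)) = 50.6063
d((-16, 29), (22, -22)) = 63.6003
d((-16, 29), (-12, -7)) = 36.2215
d((7, 2), (-26, 19)) = 37.1214
d((7, 2), (-2, -19)) = 22.8473
d((7, 2), (9, -15)) = 17.1172
d((7, 2), (22, -22)) = 28.3019
d((7, 2), (-12, -7)) = 21.0238
d((-26, 19), (-2, -19)) = 44.9444
d((-26, 19), (9, -15)) = 48.7955
d((-26, 19), (22, -22)) = 63.1269
d((-26, 19), (-12, -7)) = 29.5296
d((-2, -19), (9, -15)) = 11.7047
d((-2, -19), (22, -22)) = 24.1868
d((-2, -19), (-12, -7)) = 15.6205
d((9, -15), (22, -22)) = 14.7648
d((9, -15), (-12, -7)) = 22.4722
d((22, -22), (-12, -7)) = 37.1618

Closest pair: (2, -21) and (-2, -19) with distance 4.4721

The closest pair is (2, -21) and (-2, -19) with Euclidean distance 4.4721. For 10 points, brute-force pairwise comparison is shown above. For large n, the divide-and-conquer algorithm (sort by x, recurse on halves, check the dividing strip) achieves O(n log n).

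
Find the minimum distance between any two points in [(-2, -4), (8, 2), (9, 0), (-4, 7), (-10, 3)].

Computing all pairwise distances among 5 points:

d((-2, -4), (8, 2)) = 11.6619
d((-2, -4), (9, 0)) = 11.7047
d((-2, -4), (-4, 7)) = 11.1803
d((-2, -4), (-10, 3)) = 10.6301
d((8, 2), (9, 0)) = 2.2361 <-- minimum
d((8, 2), (-4, 7)) = 13.0
d((8, 2), (-10, 3)) = 18.0278
d((9, 0), (-4, 7)) = 14.7648
d((9, 0), (-10, 3)) = 19.2354
d((-4, 7), (-10, 3)) = 7.2111

Closest pair: (8, 2) and (9, 0) with distance 2.2361

The closest pair is (8, 2) and (9, 0) with Euclidean distance 2.2361. For 5 points, brute-force pairwise comparison is shown above. For large n, the divide-and-conquer algorithm (sort by x, recurse on halves, check the dividing strip) achieves O(n log n).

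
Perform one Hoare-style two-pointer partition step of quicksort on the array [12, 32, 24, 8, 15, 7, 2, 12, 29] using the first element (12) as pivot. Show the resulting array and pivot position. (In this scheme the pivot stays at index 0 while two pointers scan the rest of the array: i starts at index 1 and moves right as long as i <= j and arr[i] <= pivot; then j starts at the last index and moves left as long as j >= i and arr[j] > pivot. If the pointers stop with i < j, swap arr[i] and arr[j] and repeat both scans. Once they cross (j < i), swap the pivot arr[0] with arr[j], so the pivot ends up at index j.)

Hoare-style two-pointer partition with pivot = 12:

Initial array: [12, 32, 24, 8, 15, 7, 2, 12, 29]

Pointers start at i = 1, j = 8.
i stops at index 1 (arr[1]=32 > 12), j stops at index 7 (arr[7]=12 <= 12): swap arr[1] and arr[7], array becomes [12, 12, 24, 8, 15, 7, 2, 32, 29]
i stops at index 2 (arr[2]=24 > 12), j stops at index 6 (arr[6]=2 <= 12): swap arr[2] and arr[6], array becomes [12, 12, 2, 8, 15, 7, 24, 32, 29]
i stops at index 4 (arr[4]=15 > 12), j stops at index 5 (arr[5]=7 <= 12): swap arr[4] and arr[5], array becomes [12, 12, 2, 8, 7, 15, 24, 32, 29]
i ends at 5, j ends at 4: the pointers have crossed (j < i), so scanning stops.

Swap pivot arr[0] with arr[4] to place pivot at position 4: [7, 12, 2, 8, 12, 15, 24, 32, 29]
Pivot position: 4

After partitioning with pivot 12, the array becomes [7, 12, 2, 8, 12, 15, 24, 32, 29]. The pivot is placed at index 4. All elements to the left of the pivot are <= 12, and all elements to the right are > 12.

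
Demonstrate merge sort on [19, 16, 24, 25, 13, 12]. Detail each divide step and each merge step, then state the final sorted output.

Merge sort trace:

Split: [19, 16, 24, 25, 13, 12] -> [19, 16, 24] and [25, 13, 12]
  Split: [19, 16, 24] -> [19] and [16, 24]
    Split: [16, 24] -> [16] and [24]
    Merge: [16] + [24] -> [16, 24]
  Merge: [19] + [16, 24] -> [16, 19, 24]
  Split: [25, 13, 12] -> [25] and [13, 12]
    Split: [13, 12] -> [13] and [12]
    Merge: [13] + [12] -> [12, 13]
  Merge: [25] + [12, 13] -> [12, 13, 25]
Merge: [16, 19, 24] + [12, 13, 25] -> [12, 13, 16, 19, 24, 25]

Final sorted array: [12, 13, 16, 19, 24, 25]

The merge sort proceeds by recursively splitting the array and merging sorted halves.
After all merges, the sorted array is [12, 13, 16, 19, 24, 25].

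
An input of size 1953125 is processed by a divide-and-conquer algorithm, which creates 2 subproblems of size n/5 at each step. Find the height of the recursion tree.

For divide and conquer with division factor 5:

Problem sizes at each level:
Level 0: 1953125
Level 1: 390625
Level 2: 78125
Level 3: 15625
Level 4: 3125
Level 5: 625
Level 6: 125
Level 7: 25
Level 8: 5
Level 9: 1

The root is level 0 and the size-1 base case is level 9 (the tree spans levels 0 through 9, i.e. 10 levels counting the root), so the depth is the number of divisions: log_5(1953125) = 9

The recursion tree depth is log_5(1953125) = 9. At each level, the problem size is divided by 5, so it takes 9 divisions to reduce to a base case of size 1. The algorithm makes 2 recursive calls at each level.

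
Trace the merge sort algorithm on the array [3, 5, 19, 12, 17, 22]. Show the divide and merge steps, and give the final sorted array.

Merge sort trace:

Split: [3, 5, 19, 12, 17, 22] -> [3, 5, 19] and [12, 17, 22]
  Split: [3, 5, 19] -> [3] and [5, 19]
    Split: [5, 19] -> [5] and [19]
    Merge: [5] + [19] -> [5, 19]
  Merge: [3] + [5, 19] -> [3, 5, 19]
  Split: [12, 17, 22] -> [12] and [17, 22]
    Split: [17, 22] -> [17] and [22]
    Merge: [17] + [22] -> [17, 22]
  Merge: [12] + [17, 22] -> [12, 17, 22]
Merge: [3, 5, 19] + [12, 17, 22] -> [3, 5, 12, 17, 19, 22]

Final sorted array: [3, 5, 12, 17, 19, 22]

The merge sort proceeds by recursively splitting the array and merging sorted halves.
After all merges, the sorted array is [3, 5, 12, 17, 19, 22].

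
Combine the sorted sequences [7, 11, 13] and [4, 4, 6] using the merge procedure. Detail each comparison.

Merging process:

Compare 7 vs 4: take 4 from right. Merged: [4]
Compare 7 vs 4: take 4 from right. Merged: [4, 4]
Compare 7 vs 6: take 6 from right. Merged: [4, 4, 6]
Append remaining from left: [7, 11, 13]. Merged: [4, 4, 6, 7, 11, 13]

Final merged array: [4, 4, 6, 7, 11, 13]
Total comparisons: 3

The merged array is [4, 4, 6, 7, 11, 13], requiring 3 comparisons. The merge step runs in O(n) time where n is the total number of elements.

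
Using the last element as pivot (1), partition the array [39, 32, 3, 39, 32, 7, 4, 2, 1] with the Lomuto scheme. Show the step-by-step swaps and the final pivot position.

Lomuto partition with pivot = 1:

Initial array: [39, 32, 3, 39, 32, 7, 4, 2, 1]

arr[0]=39 > 1: no swap
arr[1]=32 > 1: no swap
arr[2]=3 > 1: no swap
arr[3]=39 > 1: no swap
arr[4]=32 > 1: no swap
arr[5]=7 > 1: no swap
arr[6]=4 > 1: no swap
arr[7]=2 > 1: no swap

Place pivot at position 0: [1, 32, 3, 39, 32, 7, 4, 2, 39]
Pivot position: 0

After partitioning with pivot 1, the array becomes [1, 32, 3, 39, 32, 7, 4, 2, 39]. The pivot is placed at index 0. All elements to the left of the pivot are <= 1, and all elements to the right are > 1.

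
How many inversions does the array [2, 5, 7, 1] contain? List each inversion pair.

Finding inversions in [2, 5, 7, 1]:

(0, 3): arr[0]=2 > arr[3]=1
(1, 3): arr[1]=5 > arr[3]=1
(2, 3): arr[2]=7 > arr[3]=1

Total inversions: 3

The array has 3 inversion(s): (0,3), (1,3), (2,3). Each pair (i,j) satisfies i < j and arr[i] > arr[j].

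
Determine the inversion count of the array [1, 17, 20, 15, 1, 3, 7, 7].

Finding inversions in [1, 17, 20, 15, 1, 3, 7, 7]:

(1, 3): arr[1]=17 > arr[3]=15
(1, 4): arr[1]=17 > arr[4]=1
(1, 5): arr[1]=17 > arr[5]=3
(1, 6): arr[1]=17 > arr[6]=7
(1, 7): arr[1]=17 > arr[7]=7
(2, 3): arr[2]=20 > arr[3]=15
(2, 4): arr[2]=20 > arr[4]=1
(2, 5): arr[2]=20 > arr[5]=3
(2, 6): arr[2]=20 > arr[6]=7
(2, 7): arr[2]=20 > arr[7]=7
(3, 4): arr[3]=15 > arr[4]=1
(3, 5): arr[3]=15 > arr[5]=3
(3, 6): arr[3]=15 > arr[6]=7
(3, 7): arr[3]=15 > arr[7]=7

Total inversions: 14

The array has 14 inversion(s): (1,3), (1,4), (1,5), (1,6), (1,7), (2,3), (2,4), (2,5), (2,6), (2,7), (3,4), (3,5), (3,6), (3,7). Each pair (i,j) satisfies i < j and arr[i] > arr[j].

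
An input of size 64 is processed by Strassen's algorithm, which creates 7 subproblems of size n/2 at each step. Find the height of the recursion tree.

For divide and conquer with division factor 2:

Problem sizes at each level:
Level 0: 64
Level 1: 32
Level 2: 16
Level 3: 8
Level 4: 4
Level 5: 2
Level 6: 1

The root is level 0 and the size-1 base case is level 6 (the tree spans levels 0 through 6, i.e. 7 levels counting the root), so the depth is the number of divisions: log_2(64) = 6

The recursion tree depth is log_2(64) = 6. At each level, the problem size is divided by 2, so it takes 6 divisions to reduce to a base case of size 1. The algorithm makes 7 recursive calls at each level.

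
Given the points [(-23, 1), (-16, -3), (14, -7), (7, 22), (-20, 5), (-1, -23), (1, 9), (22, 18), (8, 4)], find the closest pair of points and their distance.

Computing all pairwise distances among 9 points:

d((-23, 1), (-16, -3)) = 8.0623
d((-23, 1), (14, -7)) = 37.855
d((-23, 1), (7, 22)) = 36.6197
d((-23, 1), (-20, 5)) = 5.0 <-- minimum
d((-23, 1), (-1, -23)) = 32.5576
d((-23, 1), (1, 9)) = 25.2982
d((-23, 1), (22, 18)) = 48.1041
d((-23, 1), (8, 4)) = 31.1448
d((-16, -3), (14, -7)) = 30.2655
d((-16, -3), (7, 22)) = 33.9706
d((-16, -3), (-20, 5)) = 8.9443
d((-16, -3), (-1, -23)) = 25.0
d((-16, -3), (1, 9)) = 20.8087
d((-16, -3), (22, 18)) = 43.4166
d((-16, -3), (8, 4)) = 25.0
d((14, -7), (7, 22)) = 29.8329
d((14, -7), (-20, 5)) = 36.0555
d((14, -7), (-1, -23)) = 21.9317
d((14, -7), (1, 9)) = 20.6155
d((14, -7), (22, 18)) = 26.2488
d((14, -7), (8, 4)) = 12.53
d((7, 22), (-20, 5)) = 31.9061
d((7, 22), (-1, -23)) = 45.7056
d((7, 22), (1, 9)) = 14.3178
d((7, 22), (22, 18)) = 15.5242
d((7, 22), (8, 4)) = 18.0278
d((-20, 5), (-1, -23)) = 33.8378
d((-20, 5), (1, 9)) = 21.3776
d((-20, 5), (22, 18)) = 43.9659
d((-20, 5), (8, 4)) = 28.0179
d((-1, -23), (1, 9)) = 32.0624
d((-1, -23), (22, 18)) = 47.0106
d((-1, -23), (8, 4)) = 28.4605
d((1, 9), (22, 18)) = 22.8473
d((1, 9), (8, 4)) = 8.6023
d((22, 18), (8, 4)) = 19.799

Closest pair: (-23, 1) and (-20, 5) with distance 5.0

The closest pair is (-23, 1) and (-20, 5) with Euclidean distance 5.0. For 9 points, brute-force pairwise comparison is shown above. For large n, the divide-and-conquer algorithm (sort by x, recurse on halves, check the dividing strip) achieves O(n log n).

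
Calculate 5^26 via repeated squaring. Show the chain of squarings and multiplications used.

Computing 5^26 by squaring (build up from 5^1; each line after the first costs one multiplication):

5^1 = 5
5^2 = (5^1)^2 = 5^2 = 25
5^3 = 5 * 5^2 = 5 * 25 = 125
5^6 = (5^3)^2 = 125^2 = 15625
5^12 = (5^6)^2 = 15625^2 = 244140625
5^13 = 5 * 5^12 = 5 * 244140625 = 1220703125
5^26 = (5^13)^2 = 1220703125^2 = 1490116119384765625

Result: 1490116119384765625
Multiplications needed: 6 (6 lines after 5^1)

5^26 = 1490116119384765625. Using exponentiation by squaring, this requires 6 multiplications. The key idea: if the exponent is even, square the half-power; if odd, multiply by the base once.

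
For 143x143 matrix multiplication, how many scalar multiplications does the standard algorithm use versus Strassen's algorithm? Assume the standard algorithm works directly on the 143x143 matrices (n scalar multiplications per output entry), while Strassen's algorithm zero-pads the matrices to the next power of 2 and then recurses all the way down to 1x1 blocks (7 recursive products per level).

Matrix multiplication for 143x143 matrices:

Strassen's algorithm requires power-of-2 dimensions. Pad 143x143 to 256x256 (next power of 2).

Standard algorithm: 143^3 = 2924207 multiplications
Strassen's algorithm: 7^(log2(256)) = 7^8 = 5764801 multiplications
Difference: 2924207 - 5764801 = -2840594 (Strassen uses MORE here due to padding overhead — for small or just-over-power-of-2 n, padding can outweigh the per-level savings)

Standard: 2924207 multiplications (143^3). Strassen: 5764801 multiplications (7^8, after padding to 256x256). Strassen reduces 8 recursive multiplications to 7 at each level.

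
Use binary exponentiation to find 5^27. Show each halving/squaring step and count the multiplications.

Computing 5^27 by squaring (build up from 5^1; each line after the first costs one multiplication):

5^1 = 5
5^2 = (5^1)^2 = 5^2 = 25
5^3 = 5 * 5^2 = 5 * 25 = 125
5^6 = (5^3)^2 = 125^2 = 15625
5^12 = (5^6)^2 = 15625^2 = 244140625
5^13 = 5 * 5^12 = 5 * 244140625 = 1220703125
5^26 = (5^13)^2 = 1220703125^2 = 1490116119384765625
5^27 = 5 * 5^26 = 5 * 1490116119384765625 = 7450580596923828125

Result: 7450580596923828125
Multiplications needed: 7 (7 lines after 5^1)

5^27 = 7450580596923828125. Using exponentiation by squaring, this requires 7 multiplications. The key idea: if the exponent is even, square the half-power; if odd, multiply by the base once.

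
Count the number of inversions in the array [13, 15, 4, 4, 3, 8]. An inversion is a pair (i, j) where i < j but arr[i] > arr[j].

Finding inversions in [13, 15, 4, 4, 3, 8]:

(0, 2): arr[0]=13 > arr[2]=4
(0, 3): arr[0]=13 > arr[3]=4
(0, 4): arr[0]=13 > arr[4]=3
(0, 5): arr[0]=13 > arr[5]=8
(1, 2): arr[1]=15 > arr[2]=4
(1, 3): arr[1]=15 > arr[3]=4
(1, 4): arr[1]=15 > arr[4]=3
(1, 5): arr[1]=15 > arr[5]=8
(2, 4): arr[2]=4 > arr[4]=3
(3, 4): arr[3]=4 > arr[4]=3

Total inversions: 10

The array has 10 inversion(s): (0,2), (0,3), (0,4), (0,5), (1,2), (1,3), (1,4), (1,5), (2,4), (3,4). Each pair (i,j) satisfies i < j and arr[i] > arr[j].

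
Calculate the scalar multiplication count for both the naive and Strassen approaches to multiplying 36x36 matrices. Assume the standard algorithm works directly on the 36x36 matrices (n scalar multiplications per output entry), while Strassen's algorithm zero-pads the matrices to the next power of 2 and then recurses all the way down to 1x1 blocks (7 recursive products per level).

Matrix multiplication for 36x36 matrices:

Strassen's algorithm requires power-of-2 dimensions. Pad 36x36 to 64x64 (next power of 2).

Standard algorithm: 36^3 = 46656 multiplications
Strassen's algorithm: 7^(log2(64)) = 7^6 = 117649 multiplications
Difference: 46656 - 117649 = -70993 (Strassen uses MORE here due to padding overhead — for small or just-over-power-of-2 n, padding can outweigh the per-level savings)

Standard: 46656 multiplications (36^3). Strassen: 117649 multiplications (7^6, after padding to 64x64). Strassen reduces 8 recursive multiplications to 7 at each level.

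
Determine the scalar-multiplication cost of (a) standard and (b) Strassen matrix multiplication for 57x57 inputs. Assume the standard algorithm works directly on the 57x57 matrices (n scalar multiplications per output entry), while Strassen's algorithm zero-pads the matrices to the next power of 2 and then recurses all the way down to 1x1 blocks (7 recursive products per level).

Matrix multiplication for 57x57 matrices:

Strassen's algorithm requires power-of-2 dimensions. Pad 57x57 to 64x64 (next power of 2).

Standard algorithm: 57^3 = 185193 multiplications
Strassen's algorithm: 7^(log2(64)) = 7^6 = 117649 multiplications
Savings: 185193 - 117649 = 67544 multiplications

Standard: 185193 multiplications (57^3). Strassen: 117649 multiplications (7^6, after padding to 64x64). Strassen reduces 8 recursive multiplications to 7 at each level.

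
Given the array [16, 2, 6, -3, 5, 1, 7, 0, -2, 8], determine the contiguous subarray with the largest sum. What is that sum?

Using Kadane's algorithm on [16, 2, 6, -3, 5, 1, 7, 0, -2, 8]:

Scanning through the array:
Position 1 (value 2): max_ending_here = 18, max_so_far = 18
Position 2 (value 6): max_ending_here = 24, max_so_far = 24
Position 3 (value -3): max_ending_here = 21, max_so_far = 24
Position 4 (value 5): max_ending_here = 26, max_so_far = 26
Position 5 (value 1): max_ending_here = 27, max_so_far = 27
Position 6 (value 7): max_ending_here = 34, max_so_far = 34
Position 7 (value 0): max_ending_here = 34, max_so_far = 34
Position 8 (value -2): max_ending_here = 32, max_so_far = 34
Position 9 (value 8): max_ending_here = 40, max_so_far = 40

Maximum subarray: [16, 2, 6, -3, 5, 1, 7, 0, -2, 8]
Maximum sum: 40

The maximum subarray is [16, 2, 6, -3, 5, 1, 7, 0, -2, 8] with sum 40. This subarray runs from index 0 to index 9.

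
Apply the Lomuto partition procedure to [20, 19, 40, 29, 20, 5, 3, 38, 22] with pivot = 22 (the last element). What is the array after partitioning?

Lomuto partition with pivot = 22:

Initial array: [20, 19, 40, 29, 20, 5, 3, 38, 22]

arr[0]=20 <= 22: swap with position 0, array becomes [20, 19, 40, 29, 20, 5, 3, 38, 22]
arr[1]=19 <= 22: swap with position 1, array becomes [20, 19, 40, 29, 20, 5, 3, 38, 22]
arr[2]=40 > 22: no swap
arr[3]=29 > 22: no swap
arr[4]=20 <= 22: swap with position 2, array becomes [20, 19, 20, 29, 40, 5, 3, 38, 22]
arr[5]=5 <= 22: swap with position 3, array becomes [20, 19, 20, 5, 40, 29, 3, 38, 22]
arr[6]=3 <= 22: swap with position 4, array becomes [20, 19, 20, 5, 3, 29, 40, 38, 22]
arr[7]=38 > 22: no swap

Place pivot at position 5: [20, 19, 20, 5, 3, 22, 40, 38, 29]
Pivot position: 5

After partitioning with pivot 22, the array becomes [20, 19, 20, 5, 3, 22, 40, 38, 29]. The pivot is placed at index 5. All elements to the left of the pivot are <= 22, and all elements to the right are > 22.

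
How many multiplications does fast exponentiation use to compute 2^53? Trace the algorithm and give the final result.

Computing 2^53 by squaring (build up from 2^1; each line after the first costs one multiplication):

2^1 = 2
2^2 = (2^1)^2 = 2^2 = 4
2^3 = 2 * 2^2 = 2 * 4 = 8
2^6 = (2^3)^2 = 8^2 = 64
2^12 = (2^6)^2 = 64^2 = 4096
2^13 = 2 * 2^12 = 2 * 4096 = 8192
2^26 = (2^13)^2 = 8192^2 = 67108864
2^52 = (2^26)^2 = 67108864^2 = 4503599627370496
2^53 = 2 * 2^52 = 2 * 4503599627370496 = 9007199254740992

Result: 9007199254740992
Multiplications needed: 8 (8 lines after 2^1)

2^53 = 9007199254740992. Using exponentiation by squaring, this requires 8 multiplications. The key idea: if the exponent is even, square the half-power; if odd, multiply by the base once.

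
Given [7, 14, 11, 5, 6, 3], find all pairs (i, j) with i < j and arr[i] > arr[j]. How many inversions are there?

Finding inversions in [7, 14, 11, 5, 6, 3]:

(0, 3): arr[0]=7 > arr[3]=5
(0, 4): arr[0]=7 > arr[4]=6
(0, 5): arr[0]=7 > arr[5]=3
(1, 2): arr[1]=14 > arr[2]=11
(1, 3): arr[1]=14 > arr[3]=5
(1, 4): arr[1]=14 > arr[4]=6
(1, 5): arr[1]=14 > arr[5]=3
(2, 3): arr[2]=11 > arr[3]=5
(2, 4): arr[2]=11 > arr[4]=6
(2, 5): arr[2]=11 > arr[5]=3
(3, 5): arr[3]=5 > arr[5]=3
(4, 5): arr[4]=6 > arr[5]=3

Total inversions: 12

The array has 12 inversion(s): (0,3), (0,4), (0,5), (1,2), (1,3), (1,4), (1,5), (2,3), (2,4), (2,5), (3,5), (4,5). Each pair (i,j) satisfies i < j and arr[i] > arr[j].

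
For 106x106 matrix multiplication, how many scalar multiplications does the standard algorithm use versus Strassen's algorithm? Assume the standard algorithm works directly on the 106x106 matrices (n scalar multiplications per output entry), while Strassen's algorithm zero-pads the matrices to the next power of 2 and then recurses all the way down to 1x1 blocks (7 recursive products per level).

Matrix multiplication for 106x106 matrices:

Strassen's algorithm requires power-of-2 dimensions. Pad 106x106 to 128x128 (next power of 2).

Standard algorithm: 106^3 = 1191016 multiplications
Strassen's algorithm: 7^(log2(128)) = 7^7 = 823543 multiplications
Savings: 1191016 - 823543 = 367473 multiplications

Standard: 1191016 multiplications (106^3). Strassen: 823543 multiplications (7^7, after padding to 128x128). Strassen reduces 8 recursive multiplications to 7 at each level.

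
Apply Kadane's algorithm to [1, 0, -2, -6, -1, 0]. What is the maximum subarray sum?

Using Kadane's algorithm on [1, 0, -2, -6, -1, 0]:

Scanning through the array:
Position 1 (value 0): max_ending_here = 1, max_so_far = 1
Position 2 (value -2): max_ending_here = -1, max_so_far = 1
Position 3 (value -6): max_ending_here = -6, max_so_far = 1
Position 4 (value -1): max_ending_here = -1, max_so_far = 1
Position 5 (value 0): max_ending_here = 0, max_so_far = 1

Maximum subarray: [1]
Maximum sum: 1

The maximum subarray is [1] with sum 1. This subarray runs from index 0 to index 0.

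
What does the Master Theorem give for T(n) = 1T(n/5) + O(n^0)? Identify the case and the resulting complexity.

Master Theorem for T(n) = 1T(n/5) + O(n^0):

a = 1, b = 5, c = 0
log_b(a) = log_5(1) = 0.0000

Case 2: c = 0 = log_5(1) = 0.0000
T(n) = O(n^0 log n) = O(log n)

For T(n) = 1T(n/5) + O(n^0): log_5(1) = 0.0000. This is Case 2 of the Master Theorem (c = log_b(a), equal work at all levels), giving O(log n).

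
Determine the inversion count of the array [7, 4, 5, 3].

Finding inversions in [7, 4, 5, 3]:

(0, 1): arr[0]=7 > arr[1]=4
(0, 2): arr[0]=7 > arr[2]=5
(0, 3): arr[0]=7 > arr[3]=3
(1, 3): arr[1]=4 > arr[3]=3
(2, 3): arr[2]=5 > arr[3]=3

Total inversions: 5

The array has 5 inversion(s): (0,1), (0,2), (0,3), (1,3), (2,3). Each pair (i,j) satisfies i < j and arr[i] > arr[j].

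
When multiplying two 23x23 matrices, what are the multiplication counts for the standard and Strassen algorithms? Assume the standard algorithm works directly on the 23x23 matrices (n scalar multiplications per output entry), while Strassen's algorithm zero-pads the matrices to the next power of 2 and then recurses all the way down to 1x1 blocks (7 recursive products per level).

Matrix multiplication for 23x23 matrices:

Strassen's algorithm requires power-of-2 dimensions. Pad 23x23 to 32x32 (next power of 2).

Standard algorithm: 23^3 = 12167 multiplications
Strassen's algorithm: 7^(log2(32)) = 7^5 = 16807 multiplications
Difference: 12167 - 16807 = -4640 (Strassen uses MORE here due to padding overhead — for small or just-over-power-of-2 n, padding can outweigh the per-level savings)

Standard: 12167 multiplications (23^3). Strassen: 16807 multiplications (7^5, after padding to 32x32). Strassen reduces 8 recursive multiplications to 7 at each level.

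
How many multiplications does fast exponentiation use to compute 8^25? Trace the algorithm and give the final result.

Computing 8^25 by squaring (build up from 8^1; each line after the first costs one multiplication):

8^1 = 8
8^2 = (8^1)^2 = 8^2 = 64
8^3 = 8 * 8^2 = 8 * 64 = 512
8^6 = (8^3)^2 = 512^2 = 262144
8^12 = (8^6)^2 = 262144^2 = 68719476736
8^24 = (8^12)^2 = 68719476736^2 = 4722366482869645213696
8^25 = 8 * 8^24 = 8 * 4722366482869645213696 = 37778931862957161709568

Result: 37778931862957161709568
Multiplications needed: 6 (6 lines after 8^1)

8^25 = 37778931862957161709568. Using exponentiation by squaring, this requires 6 multiplications. The key idea: if the exponent is even, square the half-power; if odd, multiply by the base once.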